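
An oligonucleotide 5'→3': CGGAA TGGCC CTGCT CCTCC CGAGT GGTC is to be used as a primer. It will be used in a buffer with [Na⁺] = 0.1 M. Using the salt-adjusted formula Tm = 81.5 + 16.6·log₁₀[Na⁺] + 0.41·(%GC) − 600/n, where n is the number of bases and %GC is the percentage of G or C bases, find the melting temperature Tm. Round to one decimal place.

Length n = 29. T=6, C=11, A=3, G=9
G+C = 20, so %GC = 20/29 × 100 = 68.966%
Salt term: 16.6 × (-1) = -16.6
GC term: 0.41 × 68.966 = 28.276; length term: −600/29 = −20.69
Tm = 81.5 + (-16.6) + 28.276 − 20.69 = 72.486 → 72.5°C

72.5°C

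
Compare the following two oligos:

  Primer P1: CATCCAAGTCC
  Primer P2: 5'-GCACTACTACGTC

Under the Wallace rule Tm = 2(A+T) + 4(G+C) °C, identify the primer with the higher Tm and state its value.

Primer P2, 40°C

Primer P1: A+T=5, G+C=6 → Tm = 2(5)+4(6) = 34°C
Primer P2: A+T=6, G+C=7 → Tm = 2(6)+4(7) = 40°C
34°C vs 40°C → primer P2 is higher.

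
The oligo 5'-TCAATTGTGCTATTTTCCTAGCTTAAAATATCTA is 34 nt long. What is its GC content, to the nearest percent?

Scanning the sequence gives G=3, C=6, T=15, A=10.
G+C = 3 + 6 = 9 out of 34 bases
%GC = 9/34 × 100 = 26.47% ≈ 26%

26%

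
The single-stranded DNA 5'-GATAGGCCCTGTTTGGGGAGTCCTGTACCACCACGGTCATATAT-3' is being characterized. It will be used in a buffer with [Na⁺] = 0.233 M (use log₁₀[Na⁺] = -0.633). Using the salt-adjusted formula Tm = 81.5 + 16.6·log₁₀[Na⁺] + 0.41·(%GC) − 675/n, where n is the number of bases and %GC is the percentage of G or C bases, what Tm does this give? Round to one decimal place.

77.1°C

Length n = 44. Counting bases: A=9, T=12, G=12, C=11
G+C = 23, so %GC = 23/44 × 100 = 52.273%
Salt term: 16.6 × (-0.633) = -10.508
GC term: 0.41 × 52.273 = 21.432; length term: −675/44 = −15.341
Tm = 81.5 + (-10.508) + 21.432 − 15.341 = 77.083 → 77.1°C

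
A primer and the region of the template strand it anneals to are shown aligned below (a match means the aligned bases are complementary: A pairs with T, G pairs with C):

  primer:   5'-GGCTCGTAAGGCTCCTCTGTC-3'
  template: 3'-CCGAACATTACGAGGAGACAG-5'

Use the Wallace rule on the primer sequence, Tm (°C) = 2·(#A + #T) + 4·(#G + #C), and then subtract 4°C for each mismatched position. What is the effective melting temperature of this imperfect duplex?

60°C

Primer base counts: A=2, T=6, G=6, C=7 → A+T=8, G+C=13
Perfect-match Tm = 2(8) + 4(13) = 16 + 52 = 68°C
Mismatches (positions where the bases are not complementary): 2 (at positions 5, 10)
Effective Tm = 68 − 2×4 = 68 − 8 = 60°C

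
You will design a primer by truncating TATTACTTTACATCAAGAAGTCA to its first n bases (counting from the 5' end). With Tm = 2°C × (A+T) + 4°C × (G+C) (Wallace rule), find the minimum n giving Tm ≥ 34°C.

First 13 bases: TATTACTTTACAT → Tm = 30°C (< 34°C)
First 14 bases: TATTACTTTACATC → Tm = 34°C (≥ 34°C)
Since every base adds ≥2°C, Tm only increases with n, so the threshold is first crossed at n = 14.

n = 14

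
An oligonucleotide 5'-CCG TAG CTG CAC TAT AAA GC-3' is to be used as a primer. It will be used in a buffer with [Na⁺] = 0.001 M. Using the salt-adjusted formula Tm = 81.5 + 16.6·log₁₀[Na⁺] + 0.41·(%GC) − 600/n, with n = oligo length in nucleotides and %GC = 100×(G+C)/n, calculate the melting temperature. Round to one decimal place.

Length n = 20. Counting bases: A=6, C=6, G=4, T=4
G+C = 10, so %GC = 10/20 × 100 = 50%
Salt term: 16.6 × (-3) = -49.8
GC term: 0.41 × 50 = 20.5; length term: −600/20 = −30
Tm = 81.5 + (-49.8) + 20.5 − 30 = 22.2 → 22.2°C

22.2°C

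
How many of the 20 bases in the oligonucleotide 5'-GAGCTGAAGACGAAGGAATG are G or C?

Counting bases: T=2, G=8, A=8, C=2
G+C = 8 + 2 = 10

10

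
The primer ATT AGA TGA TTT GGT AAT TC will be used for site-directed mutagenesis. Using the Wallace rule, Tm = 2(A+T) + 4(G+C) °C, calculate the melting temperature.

50°C

G=4, T=9, A=6, C=1
AT pairs contribute 15, GC pairs contribute 5.
Tm = 4·5 + 2·15 = 20 + 30 = 50°C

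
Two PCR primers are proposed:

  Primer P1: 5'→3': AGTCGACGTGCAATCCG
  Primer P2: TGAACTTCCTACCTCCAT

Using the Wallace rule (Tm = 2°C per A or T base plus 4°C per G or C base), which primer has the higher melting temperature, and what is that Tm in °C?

Primer P1, 54°C

Primer P1: A+T=7, G+C=10 → Tm = 2(7)+4(10) = 54°C
Primer P2: A+T=10, G+C=8 → Tm = 2(10)+4(8) = 52°C
54°C vs 52°C → primer P1 is higher.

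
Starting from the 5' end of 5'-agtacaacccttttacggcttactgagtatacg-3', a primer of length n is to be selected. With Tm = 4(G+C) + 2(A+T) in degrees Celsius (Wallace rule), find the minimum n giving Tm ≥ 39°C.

First 14 bases: AGTACAACCCTTTT → Tm = 38°C (< 39°C)
First 15 bases: AGTACAACCCTTTTA → Tm = 40°C (≥ 39°C)
Since every base adds ≥2°C, Tm only increases with n, so the threshold is first crossed at n = 15.

n = 15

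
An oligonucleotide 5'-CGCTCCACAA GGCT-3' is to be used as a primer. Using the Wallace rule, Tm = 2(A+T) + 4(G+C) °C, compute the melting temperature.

46°C

C=6, G=3, T=2, A=3
So N_AT = 5 and N_GC = 9.
Tm = 2×5 + 4×9 = 46°C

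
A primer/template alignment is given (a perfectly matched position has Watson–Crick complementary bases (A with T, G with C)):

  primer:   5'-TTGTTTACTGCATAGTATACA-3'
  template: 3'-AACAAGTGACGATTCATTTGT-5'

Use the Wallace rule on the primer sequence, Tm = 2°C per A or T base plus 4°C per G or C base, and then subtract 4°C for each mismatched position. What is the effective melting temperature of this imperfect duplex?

Primer base counts: A=6, T=9, G=3, C=3 → A+T=15, G+C=6
Perfect-match Tm = 2(15) + 4(6) = 30 + 24 = 54°C
Mismatches (positions where the bases are not complementary): 4 (at positions 6, 12, 13, 18)
Effective Tm = 54 − 4×4 = 54 − 16 = 38°C

38°C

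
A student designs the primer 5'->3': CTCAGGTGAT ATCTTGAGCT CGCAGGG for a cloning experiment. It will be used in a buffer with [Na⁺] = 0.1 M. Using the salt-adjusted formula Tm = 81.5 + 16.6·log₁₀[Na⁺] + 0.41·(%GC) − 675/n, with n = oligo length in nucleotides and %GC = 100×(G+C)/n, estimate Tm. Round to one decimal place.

62.7°C

Length n = 27. Base counts: T=7, A=5, G=9, C=6
G+C = 15, so %GC = 15/27 × 100 = 55.556%
Salt term: 16.6 × (-1) = -16.6
GC term: 0.41 × 55.556 = 22.778; length term: −675/27 = −25
Tm = 81.5 + (-16.6) + 22.778 − 25 = 62.678 → 62.7°C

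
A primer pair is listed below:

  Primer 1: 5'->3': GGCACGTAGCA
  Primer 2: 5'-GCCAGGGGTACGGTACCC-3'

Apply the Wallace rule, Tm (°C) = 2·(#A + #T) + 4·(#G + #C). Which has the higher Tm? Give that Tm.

Primer 2, 62°C

Primer 1: A+T=4, G+C=7 → Tm = 2(4)+4(7) = 36°C
Primer 2: A+T=5, G+C=13 → Tm = 2(5)+4(13) = 62°C
36°C vs 62°C → primer 2 is higher.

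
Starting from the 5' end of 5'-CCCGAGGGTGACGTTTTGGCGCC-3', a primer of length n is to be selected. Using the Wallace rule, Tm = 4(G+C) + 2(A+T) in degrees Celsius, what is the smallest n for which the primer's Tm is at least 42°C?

First 11 bases: CCCGAGGGTGA → Tm = 38°C (< 42°C)
First 12 bases: CCCGAGGGTGAC → Tm = 42°C (≥ 42°C)
Since every base adds ≥2°C, Tm only increases with n, so the threshold is first crossed at n = 12.

n = 12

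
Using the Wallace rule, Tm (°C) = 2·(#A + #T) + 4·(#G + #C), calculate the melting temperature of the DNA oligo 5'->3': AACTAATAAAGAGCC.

T=2, A=8, C=3, G=2
So N_AT = 10 and N_GC = 5.
Tm = 2×10 + 4×5 = 40°C

40°C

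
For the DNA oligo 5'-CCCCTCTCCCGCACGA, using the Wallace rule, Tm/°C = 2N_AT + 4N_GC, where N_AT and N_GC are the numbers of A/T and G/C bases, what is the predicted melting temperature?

Base counts: G=2, T=2, C=10, A=2
So N_AT = 4 and N_GC = 12.
Tm = 2×4 + 4×12 = 56°C

56°C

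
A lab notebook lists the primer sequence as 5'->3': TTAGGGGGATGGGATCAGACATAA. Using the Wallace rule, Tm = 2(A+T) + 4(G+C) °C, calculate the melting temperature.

C=2, A=8, G=9, T=5
So N_AT = 13 and N_GC = 11.
Tm = 4·11 + 2·13 = 44 + 26 = 70°C

70°C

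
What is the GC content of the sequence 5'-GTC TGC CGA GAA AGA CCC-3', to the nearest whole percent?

61%

A=5, T=2, C=6, G=5
G+C = 5 + 6 = 11 out of 18 bases
%GC = 11/18 × 100 = 61.11% ≈ 61%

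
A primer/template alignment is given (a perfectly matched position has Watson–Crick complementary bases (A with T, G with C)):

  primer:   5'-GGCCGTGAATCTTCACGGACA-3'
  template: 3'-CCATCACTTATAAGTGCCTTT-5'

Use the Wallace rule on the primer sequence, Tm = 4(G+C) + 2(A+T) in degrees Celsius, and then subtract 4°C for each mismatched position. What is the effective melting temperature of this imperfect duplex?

Primer base counts: A=5, T=4, G=6, C=6 → A+T=9, G+C=12
Perfect-match Tm = 2(9) + 4(12) = 18 + 48 = 66°C
Mismatches (positions where the bases are not complementary): 4 (at positions 3, 4, 11, 20)
Effective Tm = 66 − 4×4 = 66 − 16 = 50°C

50°C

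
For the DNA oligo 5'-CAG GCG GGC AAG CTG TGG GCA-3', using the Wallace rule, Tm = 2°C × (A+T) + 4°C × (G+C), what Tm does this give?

Scanning the sequence gives C=5, G=10, T=2, A=4.
So N_AT = 6 and N_GC = 15.
Tm = 4·15 + 2·6 = 60 + 12 = 72°C

72°C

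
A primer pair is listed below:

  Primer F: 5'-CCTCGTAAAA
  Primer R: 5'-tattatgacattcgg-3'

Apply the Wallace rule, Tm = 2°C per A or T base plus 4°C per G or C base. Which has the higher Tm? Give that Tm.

Primer F: A+T=6, G+C=4 → Tm = 2(6)+4(4) = 28°C
Primer R: A+T=10, G+C=5 → Tm = 2(10)+4(5) = 40°C
28°C vs 40°C → primer R is higher.

Primer R, 40°C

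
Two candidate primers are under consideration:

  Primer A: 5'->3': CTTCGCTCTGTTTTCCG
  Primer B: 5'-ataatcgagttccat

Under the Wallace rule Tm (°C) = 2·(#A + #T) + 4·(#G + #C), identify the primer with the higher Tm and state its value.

Primer A: A+T=8, G+C=9 → Tm = 2(8)+4(9) = 52°C
Primer B: A+T=10, G+C=5 → Tm = 2(10)+4(5) = 40°C
52°C vs 40°C → primer A is higher.

Primer A, 52°C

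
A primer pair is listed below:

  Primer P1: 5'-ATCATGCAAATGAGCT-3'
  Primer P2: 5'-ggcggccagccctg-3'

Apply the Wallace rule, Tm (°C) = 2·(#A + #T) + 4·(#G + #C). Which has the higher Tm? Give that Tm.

Primer P2, 52°C

Primer P1: A+T=10, G+C=6 → Tm = 2(10)+4(6) = 44°C
Primer P2: A+T=2, G+C=12 → Tm = 2(2)+4(12) = 52°C
44°C vs 52°C → primer P2 is higher.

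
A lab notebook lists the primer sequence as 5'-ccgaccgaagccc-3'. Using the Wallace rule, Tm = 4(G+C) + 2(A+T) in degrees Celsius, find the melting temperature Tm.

46°C

Counting bases: C=7, T=0, G=3, A=3
So N_AT = 3 and N_GC = 10.
Tm = 4·10 + 2·3 = 40 + 6 = 46°C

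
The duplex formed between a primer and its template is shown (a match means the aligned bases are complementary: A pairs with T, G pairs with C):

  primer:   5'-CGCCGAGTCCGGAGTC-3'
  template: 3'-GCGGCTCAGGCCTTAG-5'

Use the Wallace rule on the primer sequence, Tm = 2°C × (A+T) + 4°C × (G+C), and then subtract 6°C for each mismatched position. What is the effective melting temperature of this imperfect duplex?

50°C

Primer base counts: A=2, T=2, G=6, C=6 → A+T=4, G+C=12
Perfect-match Tm = 2(4) + 4(12) = 8 + 48 = 56°C
Mismatches (positions where the bases are not complementary): 1 (at position 14)
Effective Tm = 56 − 1×6 = 56 − 6 = 50°C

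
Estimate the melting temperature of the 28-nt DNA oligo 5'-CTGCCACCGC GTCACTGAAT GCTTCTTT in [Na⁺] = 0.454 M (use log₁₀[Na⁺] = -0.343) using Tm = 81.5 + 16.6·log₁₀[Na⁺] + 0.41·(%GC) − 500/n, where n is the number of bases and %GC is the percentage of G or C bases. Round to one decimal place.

79.9°C

Length n = 28. A=4, C=10, T=9, G=5
G+C = 15, so %GC = 15/28 × 100 = 53.571%
Salt term: 16.6 × (-0.343) = -5.694
GC term: 0.41 × 53.571 = 21.964; length term: −500/28 = −17.857
Tm = 81.5 + (-5.694) + 21.964 − 17.857 = 79.913 → 79.9°C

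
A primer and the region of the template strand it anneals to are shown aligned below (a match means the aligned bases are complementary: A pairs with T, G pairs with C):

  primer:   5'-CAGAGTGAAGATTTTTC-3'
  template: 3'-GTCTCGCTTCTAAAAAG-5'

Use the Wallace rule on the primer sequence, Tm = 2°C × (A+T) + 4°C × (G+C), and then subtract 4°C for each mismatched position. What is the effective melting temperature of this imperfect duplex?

Primer base counts: A=5, T=6, G=4, C=2 → A+T=11, G+C=6
Perfect-match Tm = 2(11) + 4(6) = 22 + 24 = 46°C
Mismatches (positions where the bases are not complementary): 1 (at position 6)
Effective Tm = 46 − 1×4 = 46 − 4 = 42°C

42°C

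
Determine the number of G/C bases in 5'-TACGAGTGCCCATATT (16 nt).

Base counts: A=4, G=3, T=5, C=4
Total G or C: 3 + 4 = 7

7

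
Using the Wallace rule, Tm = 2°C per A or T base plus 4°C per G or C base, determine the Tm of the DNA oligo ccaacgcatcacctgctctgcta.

72°C

Base counts: T=5, G=3, C=10, A=5
So N_AT = 10 and N_GC = 13.
Tm = 2(10) + 4(13) = 20 + 52 = 72°C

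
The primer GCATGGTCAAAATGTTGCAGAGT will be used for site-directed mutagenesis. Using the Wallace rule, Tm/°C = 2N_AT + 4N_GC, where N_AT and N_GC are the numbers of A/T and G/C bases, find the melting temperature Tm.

Counting bases: C=3, T=6, G=7, A=7
AT pairs contribute 13, GC pairs contribute 10.
Tm = 2×13 + 4×10 = 66°C

66°C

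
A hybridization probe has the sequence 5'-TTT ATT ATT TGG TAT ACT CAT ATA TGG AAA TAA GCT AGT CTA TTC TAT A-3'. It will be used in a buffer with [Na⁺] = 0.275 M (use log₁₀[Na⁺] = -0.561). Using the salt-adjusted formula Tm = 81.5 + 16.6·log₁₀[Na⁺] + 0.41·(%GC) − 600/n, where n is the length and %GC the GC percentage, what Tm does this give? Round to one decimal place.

Length n = 49. Scanning the sequence gives G=6, A=16, C=5, T=22.
G+C = 11, so %GC = 11/49 × 100 = 22.449%
Salt term: 16.6 × (-0.561) = -9.313
GC term: 0.41 × 22.449 = 9.204; length term: −600/49 = −12.245
Tm = 81.5 + (-9.313) + 9.204 − 12.245 = 69.146 → 69.1°C

69.1°C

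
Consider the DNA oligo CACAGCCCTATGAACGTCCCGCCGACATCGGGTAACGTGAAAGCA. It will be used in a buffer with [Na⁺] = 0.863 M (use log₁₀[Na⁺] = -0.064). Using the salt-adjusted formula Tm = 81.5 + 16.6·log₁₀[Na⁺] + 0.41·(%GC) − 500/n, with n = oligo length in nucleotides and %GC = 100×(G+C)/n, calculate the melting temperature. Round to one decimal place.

Length n = 45. C=15, A=13, T=6, G=11
G+C = 26, so %GC = 26/45 × 100 = 57.778%
Salt term: 16.6 × (-0.064) = -1.062
GC term: 0.41 × 57.778 = 23.689; length term: −500/45 = −11.111
Tm = 81.5 + (-1.062) + 23.689 − 11.111 = 93.016 → 93.0°C

93.0°C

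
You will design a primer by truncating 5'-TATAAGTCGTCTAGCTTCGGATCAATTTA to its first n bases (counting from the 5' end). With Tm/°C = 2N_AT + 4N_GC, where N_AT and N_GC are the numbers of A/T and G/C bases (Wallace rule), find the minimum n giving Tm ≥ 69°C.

First 24 bases: TATAAGTCGTCTAGCTTCGGATCA → Tm = 68°C (< 69°C)
First 25 bases: TATAAGTCGTCTAGCTTCGGATCAA → Tm = 70°C (≥ 69°C)
Each additional base adds 2°C (A/T) or 4°C (G/C), so Tm is non-decreasing in n; n = 25 is the first length to reach 69°C.

n = 25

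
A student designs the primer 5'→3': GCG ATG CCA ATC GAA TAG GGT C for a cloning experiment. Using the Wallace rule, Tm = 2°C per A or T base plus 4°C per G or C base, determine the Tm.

68°C

Scanning the sequence gives C=5, T=4, G=7, A=6.
A+T = 10, G+C = 12
Tm = 4·12 + 2·10 = 48 + 20 = 68°C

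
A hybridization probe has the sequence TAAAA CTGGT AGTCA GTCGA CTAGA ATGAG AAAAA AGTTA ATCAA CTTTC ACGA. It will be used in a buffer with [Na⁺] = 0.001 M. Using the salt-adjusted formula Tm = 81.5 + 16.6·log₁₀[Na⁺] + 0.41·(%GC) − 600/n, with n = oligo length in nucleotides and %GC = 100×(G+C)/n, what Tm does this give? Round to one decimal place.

Length n = 54. T=13, C=8, G=10, A=23
G+C = 18, so %GC = 18/54 × 100 = 33.333%
Salt term: 16.6 × (-3) = -49.8
GC term: 0.41 × 33.333 = 13.667; length term: −600/54 = −11.111
Tm = 81.5 + (-49.8) + 13.667 − 11.111 = 34.256 → 34.3°C

34.3°C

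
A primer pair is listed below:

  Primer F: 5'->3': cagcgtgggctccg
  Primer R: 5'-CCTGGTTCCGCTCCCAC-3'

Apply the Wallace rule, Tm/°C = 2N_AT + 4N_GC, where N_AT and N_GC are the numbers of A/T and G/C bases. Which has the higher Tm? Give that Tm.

Primer F: A+T=3, G+C=11 → Tm = 2(3)+4(11) = 50°C
Primer R: A+T=5, G+C=12 → Tm = 2(5)+4(12) = 58°C
50°C vs 58°C → primer R is higher.

Primer R, 58°C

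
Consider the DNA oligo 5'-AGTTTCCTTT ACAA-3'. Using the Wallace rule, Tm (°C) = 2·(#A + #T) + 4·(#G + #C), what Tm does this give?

Scanning the sequence gives T=6, G=1, A=4, C=3.
So N_AT = 10 and N_GC = 4.
Tm = 2×10 + 4×4 = 36°C

36°C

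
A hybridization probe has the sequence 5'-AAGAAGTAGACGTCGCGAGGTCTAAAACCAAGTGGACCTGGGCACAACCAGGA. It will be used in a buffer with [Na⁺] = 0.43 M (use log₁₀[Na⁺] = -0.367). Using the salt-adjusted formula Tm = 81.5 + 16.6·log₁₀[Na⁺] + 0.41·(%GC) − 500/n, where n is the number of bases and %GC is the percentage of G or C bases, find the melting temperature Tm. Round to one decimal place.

Length n = 53. Scanning the sequence gives C=12, A=19, T=6, G=16.
G+C = 28, so %GC = 28/53 × 100 = 52.83%
Salt term: 16.6 × (-0.367) = -6.092
GC term: 0.41 × 52.83 = 21.66; length term: −500/53 = −9.434
Tm = 81.5 + (-6.092) + 21.66 − 9.434 = 87.634 → 87.6°C

87.6°C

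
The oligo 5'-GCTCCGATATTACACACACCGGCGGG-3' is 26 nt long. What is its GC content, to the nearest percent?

62%

Scanning the sequence gives G=7, C=9, T=4, A=6.
G+C = 7 + 9 = 16 out of 26 bases
%GC = 16/26 × 100 = 61.54% ≈ 62%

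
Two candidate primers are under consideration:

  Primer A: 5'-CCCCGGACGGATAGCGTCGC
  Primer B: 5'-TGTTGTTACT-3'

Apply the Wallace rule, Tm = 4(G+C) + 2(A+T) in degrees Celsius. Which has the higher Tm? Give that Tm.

Primer A: A+T=5, G+C=15 → Tm = 2(5)+4(15) = 70°C
Primer B: A+T=7, G+C=3 → Tm = 2(7)+4(3) = 26°C
70°C vs 26°C → primer A is higher.

Primer A, 70°C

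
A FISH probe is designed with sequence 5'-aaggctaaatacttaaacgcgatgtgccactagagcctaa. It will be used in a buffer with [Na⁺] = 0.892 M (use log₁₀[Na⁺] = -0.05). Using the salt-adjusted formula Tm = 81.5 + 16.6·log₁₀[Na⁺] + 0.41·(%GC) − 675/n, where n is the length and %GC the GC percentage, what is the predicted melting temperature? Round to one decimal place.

81.2°C

Length n = 40. T=8, G=8, C=9, A=15
G+C = 17, so %GC = 17/40 × 100 = 42.5%
Salt term: 16.6 × (-0.05) = -0.83
GC term: 0.41 × 42.5 = 17.425; length term: −675/40 = −16.875
Tm = 81.5 + (-0.83) + 17.425 − 16.875 = 81.22 → 81.2°C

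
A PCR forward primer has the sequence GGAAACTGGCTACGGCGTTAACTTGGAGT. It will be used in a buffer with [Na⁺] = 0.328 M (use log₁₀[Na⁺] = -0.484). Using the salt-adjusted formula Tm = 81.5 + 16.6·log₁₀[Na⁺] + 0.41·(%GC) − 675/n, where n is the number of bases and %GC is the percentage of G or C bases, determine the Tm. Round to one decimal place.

71.4°C

Length n = 29. Base counts: T=7, A=7, G=10, C=5
G+C = 15, so %GC = 15/29 × 100 = 51.724%
Salt term: 16.6 × (-0.484) = -8.034
GC term: 0.41 × 51.724 = 21.207; length term: −675/29 = −23.276
Tm = 81.5 + (-8.034) + 21.207 − 23.276 = 71.397 → 71.4°C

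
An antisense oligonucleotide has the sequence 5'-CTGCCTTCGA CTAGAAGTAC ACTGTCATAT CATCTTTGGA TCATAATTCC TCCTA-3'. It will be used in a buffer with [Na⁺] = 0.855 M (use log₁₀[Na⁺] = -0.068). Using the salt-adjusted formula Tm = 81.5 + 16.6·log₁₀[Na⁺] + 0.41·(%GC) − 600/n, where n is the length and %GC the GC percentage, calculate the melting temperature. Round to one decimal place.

85.9°C

Length n = 55. T=19, C=15, A=14, G=7
G+C = 22, so %GC = 22/55 × 100 = 40%
Salt term: 16.6 × (-0.068) = -1.129
GC term: 0.41 × 40 = 16.4; length term: −600/55 = −10.909
Tm = 81.5 + (-1.129) + 16.4 − 10.909 = 85.862 → 85.9°C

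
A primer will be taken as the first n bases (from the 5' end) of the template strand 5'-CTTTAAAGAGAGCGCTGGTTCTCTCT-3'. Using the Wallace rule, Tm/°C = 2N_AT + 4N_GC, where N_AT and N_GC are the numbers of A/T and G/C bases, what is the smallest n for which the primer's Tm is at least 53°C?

n = 18

First 17 bases: CTTTAAAGAGAGCGCTG → Tm = 50°C (< 53°C)
First 18 bases: CTTTAAAGAGAGCGCTGG → Tm = 54°C (≥ 53°C)
Since every base adds ≥2°C, Tm only increases with n, so the threshold is first crossed at n = 18.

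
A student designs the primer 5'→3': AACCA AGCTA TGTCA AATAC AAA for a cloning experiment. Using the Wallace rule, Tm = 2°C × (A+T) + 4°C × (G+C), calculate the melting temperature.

Counting bases: T=4, A=12, C=5, G=2
A+T = 16, G+C = 7
Tm = 2×16 + 4×7 = 60°C

60°C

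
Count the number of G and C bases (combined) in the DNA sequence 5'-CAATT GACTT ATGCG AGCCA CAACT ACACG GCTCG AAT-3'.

Base counts: A=12, T=8, C=11, G=7
G+C = 7 + 11 = 18

18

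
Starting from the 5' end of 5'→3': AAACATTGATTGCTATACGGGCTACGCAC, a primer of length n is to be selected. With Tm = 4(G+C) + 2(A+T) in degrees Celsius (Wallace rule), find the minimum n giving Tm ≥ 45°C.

First 17 bases: AAACATTGATTGCTATA → Tm = 42°C (< 45°C)
First 18 bases: AAACATTGATTGCTATAC → Tm = 46°C (≥ 45°C)
Each additional base adds 2°C (A/T) or 4°C (G/C), so Tm is non-decreasing in n; n = 18 is the first length to reach 45°C.

n = 18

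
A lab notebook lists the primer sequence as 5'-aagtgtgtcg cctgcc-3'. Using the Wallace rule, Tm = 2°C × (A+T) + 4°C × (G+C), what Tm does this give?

52°C

Base counts: G=5, T=4, A=2, C=5
A+T = 6, G+C = 10
Tm = 2×6 + 4×10 = 52°C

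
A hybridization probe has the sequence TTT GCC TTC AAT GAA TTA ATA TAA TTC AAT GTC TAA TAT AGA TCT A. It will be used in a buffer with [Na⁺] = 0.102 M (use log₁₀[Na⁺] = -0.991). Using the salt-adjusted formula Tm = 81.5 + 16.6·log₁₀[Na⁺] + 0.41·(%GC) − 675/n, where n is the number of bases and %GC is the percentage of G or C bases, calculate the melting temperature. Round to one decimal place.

59.3°C

Length n = 46. Base counts: T=19, A=17, C=6, G=4
G+C = 10, so %GC = 10/46 × 100 = 21.739%
Salt term: 16.6 × (-0.991) = -16.451
GC term: 0.41 × 21.739 = 8.913; length term: −675/46 = −14.674
Tm = 81.5 + (-16.451) + 8.913 − 14.674 = 59.288 → 59.3°C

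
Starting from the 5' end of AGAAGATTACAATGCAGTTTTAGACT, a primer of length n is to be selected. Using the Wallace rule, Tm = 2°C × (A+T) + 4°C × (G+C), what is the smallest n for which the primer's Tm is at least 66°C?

n = 25

First 24 bases: AGAAGATTACAATGCAGTTTTAGA → Tm = 62°C (< 66°C)
First 25 bases: AGAAGATTACAATGCAGTTTTAGAC → Tm = 66°C (≥ 66°C)
Since every base adds ≥2°C, Tm only increases with n, so the threshold is first crossed at n = 25.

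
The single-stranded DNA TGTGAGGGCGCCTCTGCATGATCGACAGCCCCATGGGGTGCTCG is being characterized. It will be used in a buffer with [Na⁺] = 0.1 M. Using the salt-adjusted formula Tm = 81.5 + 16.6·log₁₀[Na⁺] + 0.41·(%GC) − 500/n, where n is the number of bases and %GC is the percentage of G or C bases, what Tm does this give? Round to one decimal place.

Length n = 44. Base counts: G=16, A=6, C=13, T=9
G+C = 29, so %GC = 29/44 × 100 = 65.909%
Salt term: 16.6 × (-1) = -16.6
GC term: 0.41 × 65.909 = 27.023; length term: −500/44 = −11.364
Tm = 81.5 + (-16.6) + 27.023 − 11.364 = 80.559 → 80.6°C

80.6°C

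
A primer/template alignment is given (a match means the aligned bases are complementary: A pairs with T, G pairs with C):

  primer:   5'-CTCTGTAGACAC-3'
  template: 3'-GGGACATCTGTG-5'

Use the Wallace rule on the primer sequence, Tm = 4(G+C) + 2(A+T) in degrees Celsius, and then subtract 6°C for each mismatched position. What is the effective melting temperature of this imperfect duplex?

30°C

Primer base counts: A=3, T=3, G=2, C=4 → A+T=6, G+C=6
Perfect-match Tm = 2(6) + 4(6) = 12 + 24 = 36°C
Mismatches (positions where the bases are not complementary): 1 (at position 2)
Effective Tm = 36 − 1×6 = 36 − 6 = 30°C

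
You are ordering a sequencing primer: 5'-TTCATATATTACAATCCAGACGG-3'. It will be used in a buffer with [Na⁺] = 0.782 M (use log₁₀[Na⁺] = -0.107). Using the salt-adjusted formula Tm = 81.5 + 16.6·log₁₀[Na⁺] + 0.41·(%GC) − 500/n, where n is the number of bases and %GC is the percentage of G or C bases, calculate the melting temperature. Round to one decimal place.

Length n = 23. G=3, C=5, A=8, T=7
G+C = 8, so %GC = 8/23 × 100 = 34.783%
Salt term: 16.6 × (-0.107) = -1.776
GC term: 0.41 × 34.783 = 14.261; length term: −500/23 = −21.739
Tm = 81.5 + (-1.776) + 14.261 − 21.739 = 72.246 → 72.2°C

72.2°C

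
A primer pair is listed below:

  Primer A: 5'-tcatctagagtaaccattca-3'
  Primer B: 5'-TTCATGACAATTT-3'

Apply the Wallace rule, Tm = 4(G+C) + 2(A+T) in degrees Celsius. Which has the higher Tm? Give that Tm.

Primer A, 54°C

Primer A: A+T=13, G+C=7 → Tm = 2(13)+4(7) = 54°C
Primer B: A+T=10, G+C=3 → Tm = 2(10)+4(3) = 32°C
54°C vs 32°C → primer A is higher.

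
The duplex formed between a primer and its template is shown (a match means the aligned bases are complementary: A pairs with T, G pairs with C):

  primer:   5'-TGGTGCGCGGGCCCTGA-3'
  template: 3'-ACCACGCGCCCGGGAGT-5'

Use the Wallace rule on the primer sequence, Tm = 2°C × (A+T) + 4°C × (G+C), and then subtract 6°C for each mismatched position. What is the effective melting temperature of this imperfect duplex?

Primer base counts: A=1, T=3, G=8, C=5 → A+T=4, G+C=13
Perfect-match Tm = 2(4) + 4(13) = 8 + 52 = 60°C
Mismatches (positions where the bases are not complementary): 1 (at position 16)
Effective Tm = 60 − 1×6 = 60 − 6 = 54°C

54°C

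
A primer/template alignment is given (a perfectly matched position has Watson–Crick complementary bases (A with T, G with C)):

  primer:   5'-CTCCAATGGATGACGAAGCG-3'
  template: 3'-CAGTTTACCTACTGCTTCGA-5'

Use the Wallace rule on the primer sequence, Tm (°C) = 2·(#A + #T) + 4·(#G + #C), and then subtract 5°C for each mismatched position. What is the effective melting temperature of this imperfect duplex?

Primer base counts: A=6, T=3, G=6, C=5 → A+T=9, G+C=11
Perfect-match Tm = 2(9) + 4(11) = 18 + 44 = 62°C
Mismatches (positions where the bases are not complementary): 3 (at positions 1, 4, 20)
Effective Tm = 62 − 3×5 = 62 − 15 = 47°C

47°C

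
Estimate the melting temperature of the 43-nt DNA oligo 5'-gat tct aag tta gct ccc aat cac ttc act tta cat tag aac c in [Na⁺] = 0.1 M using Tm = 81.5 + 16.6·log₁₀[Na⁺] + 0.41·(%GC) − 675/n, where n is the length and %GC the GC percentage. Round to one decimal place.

Length n = 43. Scanning the sequence gives C=12, G=4, T=14, A=13.
G+C = 16, so %GC = 16/43 × 100 = 37.209%
Salt term: 16.6 × (-1) = -16.6
GC term: 0.41 × 37.209 = 15.256; length term: −675/43 = −15.698
Tm = 81.5 + (-16.6) + 15.256 − 15.698 = 64.458 → 64.5°C

64.5°C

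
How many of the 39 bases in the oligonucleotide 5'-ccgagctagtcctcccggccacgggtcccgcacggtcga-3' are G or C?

29

Counting bases: A=5, C=17, G=12, T=5
Total G or C: 12 + 17 = 29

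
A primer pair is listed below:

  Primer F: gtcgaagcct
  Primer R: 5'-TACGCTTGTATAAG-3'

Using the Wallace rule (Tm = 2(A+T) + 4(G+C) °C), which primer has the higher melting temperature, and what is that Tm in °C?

Primer R, 38°C

Primer F: A+T=4, G+C=6 → Tm = 2(4)+4(6) = 32°C
Primer R: A+T=9, G+C=5 → Tm = 2(9)+4(5) = 38°C
32°C vs 38°C → primer R is higher.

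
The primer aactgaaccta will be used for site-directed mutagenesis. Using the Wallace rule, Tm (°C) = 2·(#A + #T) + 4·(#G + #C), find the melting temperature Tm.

A=5, T=2, C=3, G=1
So N_AT = 7 and N_GC = 4.
Tm = 2(7) + 4(4) = 14 + 16 = 30°C

30°C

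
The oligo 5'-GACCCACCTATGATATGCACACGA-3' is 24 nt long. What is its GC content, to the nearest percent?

50%

Base counts: C=8, T=4, G=4, A=8
G+C = 4 + 8 = 12 out of 24 bases
%GC = 12/24 × 100 = 50% ≈ 50%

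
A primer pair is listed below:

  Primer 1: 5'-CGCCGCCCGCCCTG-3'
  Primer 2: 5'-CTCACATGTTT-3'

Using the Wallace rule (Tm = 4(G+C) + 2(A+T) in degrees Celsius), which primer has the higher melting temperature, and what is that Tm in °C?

Primer 1, 54°C

Primer 1: A+T=1, G+C=13 → Tm = 2(1)+4(13) = 54°C
Primer 2: A+T=7, G+C=4 → Tm = 2(7)+4(4) = 30°C
54°C vs 30°C → primer 1 is higher.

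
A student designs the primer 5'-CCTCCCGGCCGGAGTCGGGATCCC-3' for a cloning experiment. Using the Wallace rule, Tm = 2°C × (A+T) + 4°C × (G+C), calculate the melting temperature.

G=8, T=3, A=2, C=11
AT pairs contribute 5, GC pairs contribute 19.
Tm = 4·19 + 2·5 = 76 + 10 = 86°C

86°C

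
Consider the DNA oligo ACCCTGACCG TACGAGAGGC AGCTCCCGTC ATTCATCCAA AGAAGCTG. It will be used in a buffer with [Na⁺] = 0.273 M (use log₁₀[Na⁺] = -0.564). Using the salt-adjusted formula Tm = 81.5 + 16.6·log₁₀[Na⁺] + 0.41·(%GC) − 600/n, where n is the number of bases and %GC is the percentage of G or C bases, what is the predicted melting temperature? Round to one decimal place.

Length n = 48. Counting bases: C=16, G=11, A=13, T=8
G+C = 27, so %GC = 27/48 × 100 = 56.25%
Salt term: 16.6 × (-0.564) = -9.362
GC term: 0.41 × 56.25 = 23.062; length term: −600/48 = −12.5
Tm = 81.5 + (-9.362) + 23.062 − 12.5 = 82.7 → 82.7°C

82.7°C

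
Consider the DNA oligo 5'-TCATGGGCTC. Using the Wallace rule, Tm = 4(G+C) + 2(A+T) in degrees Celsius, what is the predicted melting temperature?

Scanning the sequence gives G=3, C=3, A=1, T=3.
A+T = 4, G+C = 6
Tm = 4·6 + 2·4 = 24 + 8 = 32°C

32°C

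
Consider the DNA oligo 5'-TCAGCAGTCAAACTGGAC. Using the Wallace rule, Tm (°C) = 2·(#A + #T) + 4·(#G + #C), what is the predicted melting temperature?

Counting bases: T=3, G=4, A=6, C=5
A+T = 9, G+C = 9
Tm = 2(9) + 4(9) = 18 + 36 = 54°C

54°C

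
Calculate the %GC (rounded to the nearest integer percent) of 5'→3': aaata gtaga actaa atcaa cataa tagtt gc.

25%

Counting bases: T=8, C=4, G=4, A=16
G+C = 4 + 4 = 8 out of 32 bases
%GC = 8/32 × 100 = 25% ≈ 25%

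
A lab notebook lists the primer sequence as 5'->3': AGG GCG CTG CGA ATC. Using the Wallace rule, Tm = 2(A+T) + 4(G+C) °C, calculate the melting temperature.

50°C

Base counts: C=4, T=2, G=6, A=3
A+T = 5, G+C = 10
Tm = 2×5 + 4×10 = 50°C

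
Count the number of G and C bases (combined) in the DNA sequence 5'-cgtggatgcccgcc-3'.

11

Counting bases: G=5, C=6, A=1, T=2
Total G or C: 5 + 6 = 11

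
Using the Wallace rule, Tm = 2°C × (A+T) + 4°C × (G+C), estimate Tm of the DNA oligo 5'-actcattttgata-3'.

32°C

Scanning the sequence gives A=4, C=2, G=1, T=6.
AT pairs contribute 10, GC pairs contribute 3.
Tm = 2×10 + 4×3 = 32°C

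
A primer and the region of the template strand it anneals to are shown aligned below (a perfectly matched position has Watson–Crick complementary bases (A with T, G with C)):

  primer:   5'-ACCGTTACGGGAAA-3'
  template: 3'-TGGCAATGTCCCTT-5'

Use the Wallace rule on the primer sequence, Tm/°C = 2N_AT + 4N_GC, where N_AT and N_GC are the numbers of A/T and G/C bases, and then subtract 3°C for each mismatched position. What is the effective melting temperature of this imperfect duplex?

Primer base counts: A=5, T=2, G=4, C=3 → A+T=7, G+C=7
Perfect-match Tm = 2(7) + 4(7) = 14 + 28 = 42°C
Mismatches (positions where the bases are not complementary): 2 (at positions 9, 12)
Effective Tm = 42 − 2×3 = 42 − 6 = 36°C

36°C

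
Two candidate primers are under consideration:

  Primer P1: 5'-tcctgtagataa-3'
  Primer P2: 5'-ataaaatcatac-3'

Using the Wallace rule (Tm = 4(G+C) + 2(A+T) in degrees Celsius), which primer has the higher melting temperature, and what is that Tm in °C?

Primer P1: A+T=8, G+C=4 → Tm = 2(8)+4(4) = 32°C
Primer P2: A+T=10, G+C=2 → Tm = 2(10)+4(2) = 28°C
32°C vs 28°C → primer P1 is higher.

Primer P1, 32°C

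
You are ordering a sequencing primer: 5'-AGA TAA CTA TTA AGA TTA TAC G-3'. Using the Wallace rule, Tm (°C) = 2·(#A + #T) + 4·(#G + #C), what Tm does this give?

54°C

Base counts: G=3, T=7, A=10, C=2
So N_AT = 17 and N_GC = 5.
Tm = 4·5 + 2·17 = 20 + 34 = 54°C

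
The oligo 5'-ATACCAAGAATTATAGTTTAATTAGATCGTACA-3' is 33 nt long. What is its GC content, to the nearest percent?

24%

Scanning the sequence gives T=11, G=4, A=14, C=4.
G+C = 4 + 4 = 8 out of 33 bases
%GC = 8/33 × 100 = 24.24% ≈ 24%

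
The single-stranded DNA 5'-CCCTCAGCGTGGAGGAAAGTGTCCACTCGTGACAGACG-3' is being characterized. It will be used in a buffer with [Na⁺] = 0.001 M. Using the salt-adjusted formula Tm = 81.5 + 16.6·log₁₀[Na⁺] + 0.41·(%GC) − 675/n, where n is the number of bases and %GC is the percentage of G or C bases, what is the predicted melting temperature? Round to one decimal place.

Length n = 38. Base counts: C=11, G=12, T=6, A=9
G+C = 23, so %GC = 23/38 × 100 = 60.526%
Salt term: 16.6 × (-3) = -49.8
GC term: 0.41 × 60.526 = 24.816; length term: −675/38 = −17.763
Tm = 81.5 + (-49.8) + 24.816 − 17.763 = 38.753 → 38.8°C

38.8°C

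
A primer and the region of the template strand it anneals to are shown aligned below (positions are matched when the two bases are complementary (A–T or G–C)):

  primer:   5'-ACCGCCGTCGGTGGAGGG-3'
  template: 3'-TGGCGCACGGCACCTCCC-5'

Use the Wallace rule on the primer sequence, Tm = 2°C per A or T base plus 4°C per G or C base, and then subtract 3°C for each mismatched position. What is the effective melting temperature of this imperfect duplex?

Primer base counts: A=2, T=2, G=9, C=5 → A+T=4, G+C=14
Perfect-match Tm = 2(4) + 4(14) = 8 + 56 = 64°C
Mismatches (positions where the bases are not complementary): 4 (at positions 6, 7, 8, 10)
Effective Tm = 64 − 4×3 = 64 − 12 = 52°C

52°C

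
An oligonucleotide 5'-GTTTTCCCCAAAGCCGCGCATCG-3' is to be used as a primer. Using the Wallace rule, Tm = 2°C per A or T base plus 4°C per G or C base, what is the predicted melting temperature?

Counting bases: C=9, A=4, T=5, G=5
AT pairs contribute 9, GC pairs contribute 14.
Tm = 2(9) + 4(14) = 18 + 56 = 74°C

74°C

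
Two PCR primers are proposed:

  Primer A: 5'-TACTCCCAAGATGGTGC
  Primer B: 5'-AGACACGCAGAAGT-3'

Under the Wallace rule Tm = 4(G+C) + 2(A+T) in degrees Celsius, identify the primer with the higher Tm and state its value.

Primer A: A+T=8, G+C=9 → Tm = 2(8)+4(9) = 52°C
Primer B: A+T=7, G+C=7 → Tm = 2(7)+4(7) = 42°C
52°C vs 42°C → primer A is higher.

Primer A, 52°C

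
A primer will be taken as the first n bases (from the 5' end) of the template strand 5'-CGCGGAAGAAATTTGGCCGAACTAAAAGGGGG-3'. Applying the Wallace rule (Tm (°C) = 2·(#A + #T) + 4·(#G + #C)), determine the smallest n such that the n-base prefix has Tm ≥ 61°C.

n = 20

First 19 bases: CGCGGAAGAAATTTGGCCG → Tm = 60°C (< 61°C)
First 20 bases: CGCGGAAGAAATTTGGCCGA → Tm = 62°C (≥ 61°C)
Since every base adds ≥2°C, Tm only increases with n, so the threshold is first crossed at n = 20.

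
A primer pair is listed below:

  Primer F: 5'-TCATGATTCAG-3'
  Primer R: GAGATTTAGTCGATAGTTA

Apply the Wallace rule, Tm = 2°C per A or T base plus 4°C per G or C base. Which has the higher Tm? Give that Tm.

Primer R, 50°C

Primer F: A+T=7, G+C=4 → Tm = 2(7)+4(4) = 30°C
Primer R: A+T=13, G+C=6 → Tm = 2(13)+4(6) = 50°C
30°C vs 50°C → primer R is higher.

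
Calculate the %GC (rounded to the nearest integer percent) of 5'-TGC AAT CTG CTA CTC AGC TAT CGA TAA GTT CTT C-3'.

41%

Counting bases: G=5, C=9, T=12, A=8
G+C = 5 + 9 = 14 out of 34 bases
%GC = 14/34 × 100 = 41.18% ≈ 41%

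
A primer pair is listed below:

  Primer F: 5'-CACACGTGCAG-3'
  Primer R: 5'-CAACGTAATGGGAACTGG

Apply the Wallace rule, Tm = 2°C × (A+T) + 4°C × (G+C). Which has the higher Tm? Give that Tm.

Primer R, 54°C

Primer F: A+T=4, G+C=7 → Tm = 2(4)+4(7) = 36°C
Primer R: A+T=9, G+C=9 → Tm = 2(9)+4(9) = 54°C
36°C vs 54°C → primer R is higher.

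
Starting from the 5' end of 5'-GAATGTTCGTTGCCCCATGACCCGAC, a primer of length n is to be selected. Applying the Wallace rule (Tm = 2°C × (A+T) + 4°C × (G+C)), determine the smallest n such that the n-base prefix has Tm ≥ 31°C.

First 11 bases: GAATGTTCGTT → Tm = 30°C (< 31°C)
First 12 bases: GAATGTTCGTTG → Tm = 34°C (≥ 31°C)
Each additional base adds 2°C (A/T) or 4°C (G/C), so Tm is non-decreasing in n; n = 12 is the first length to reach 31°C.

n = 12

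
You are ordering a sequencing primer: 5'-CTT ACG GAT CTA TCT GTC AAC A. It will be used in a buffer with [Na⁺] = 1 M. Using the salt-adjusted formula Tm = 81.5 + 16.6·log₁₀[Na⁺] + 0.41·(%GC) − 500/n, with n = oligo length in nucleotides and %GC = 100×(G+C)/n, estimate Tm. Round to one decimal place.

Length n = 22. Counting bases: C=6, G=3, A=6, T=7
G+C = 9, so %GC = 9/22 × 100 = 40.909%
Salt term: 16.6 × (0) = 0
GC term: 0.41 × 40.909 = 16.773; length term: −500/22 = −22.727
Tm = 81.5 + (0) + 16.773 − 22.727 = 75.546 → 75.5°C

75.5°C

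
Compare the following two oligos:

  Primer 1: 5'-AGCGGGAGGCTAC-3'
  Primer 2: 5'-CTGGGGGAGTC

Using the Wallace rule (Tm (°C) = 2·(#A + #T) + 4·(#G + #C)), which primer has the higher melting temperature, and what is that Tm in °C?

Primer 1: A+T=4, G+C=9 → Tm = 2(4)+4(9) = 44°C
Primer 2: A+T=3, G+C=8 → Tm = 2(3)+4(8) = 38°C
44°C vs 38°C → primer 1 is higher.

Primer 1, 44°C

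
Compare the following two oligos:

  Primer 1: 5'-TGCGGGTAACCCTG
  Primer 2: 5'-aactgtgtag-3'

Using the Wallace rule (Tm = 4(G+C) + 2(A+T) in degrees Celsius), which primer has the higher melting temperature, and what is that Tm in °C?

Primer 1: A+T=5, G+C=9 → Tm = 2(5)+4(9) = 46°C
Primer 2: A+T=6, G+C=4 → Tm = 2(6)+4(4) = 28°C
46°C vs 28°C → primer 1 is higher.

Primer 1, 46°C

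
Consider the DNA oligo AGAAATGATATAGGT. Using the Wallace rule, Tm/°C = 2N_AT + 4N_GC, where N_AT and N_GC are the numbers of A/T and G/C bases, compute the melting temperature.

38°C

C=0, T=4, A=7, G=4
A+T = 11, G+C = 4
Tm = 2(11) + 4(4) = 22 + 16 = 38°C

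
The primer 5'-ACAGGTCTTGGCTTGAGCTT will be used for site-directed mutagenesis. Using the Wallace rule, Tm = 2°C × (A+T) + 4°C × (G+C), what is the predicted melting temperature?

60°C

Scanning the sequence gives C=4, T=7, A=3, G=6.
AT pairs contribute 10, GC pairs contribute 10.
Tm = 2×10 + 4×10 = 60°C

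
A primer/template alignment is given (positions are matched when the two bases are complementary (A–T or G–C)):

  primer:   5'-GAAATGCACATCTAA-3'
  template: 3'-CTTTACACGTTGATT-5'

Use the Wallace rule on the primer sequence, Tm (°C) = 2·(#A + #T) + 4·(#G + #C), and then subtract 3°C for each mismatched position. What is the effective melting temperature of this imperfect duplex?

Primer base counts: A=7, T=3, G=2, C=3 → A+T=10, G+C=5
Perfect-match Tm = 2(10) + 4(5) = 20 + 20 = 40°C
Mismatches (positions where the bases are not complementary): 3 (at positions 7, 8, 11)
Effective Tm = 40 − 3×3 = 40 − 9 = 31°C

31°C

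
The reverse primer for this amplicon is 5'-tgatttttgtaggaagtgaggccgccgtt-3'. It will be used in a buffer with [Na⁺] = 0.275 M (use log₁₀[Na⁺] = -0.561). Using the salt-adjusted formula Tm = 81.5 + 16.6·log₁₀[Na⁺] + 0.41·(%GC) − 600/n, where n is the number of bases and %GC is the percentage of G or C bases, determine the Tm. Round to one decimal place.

Length n = 29. Scanning the sequence gives G=10, A=5, T=10, C=4.
G+C = 14, so %GC = 14/29 × 100 = 48.276%
Salt term: 16.6 × (-0.561) = -9.313
GC term: 0.41 × 48.276 = 19.793; length term: −600/29 = −20.69
Tm = 81.5 + (-9.313) + 19.793 − 20.69 = 71.29 → 71.3°C

71.3°C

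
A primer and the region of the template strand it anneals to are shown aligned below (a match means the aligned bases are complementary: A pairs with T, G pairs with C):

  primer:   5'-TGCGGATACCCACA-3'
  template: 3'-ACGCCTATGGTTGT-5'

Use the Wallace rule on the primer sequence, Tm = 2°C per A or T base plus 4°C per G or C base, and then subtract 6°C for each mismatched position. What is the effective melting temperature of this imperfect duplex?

38°C

Primer base counts: A=4, T=2, G=3, C=5 → A+T=6, G+C=8
Perfect-match Tm = 2(6) + 4(8) = 12 + 32 = 44°C
Mismatches (positions where the bases are not complementary): 1 (at position 11)
Effective Tm = 44 − 1×6 = 44 − 6 = 38°C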